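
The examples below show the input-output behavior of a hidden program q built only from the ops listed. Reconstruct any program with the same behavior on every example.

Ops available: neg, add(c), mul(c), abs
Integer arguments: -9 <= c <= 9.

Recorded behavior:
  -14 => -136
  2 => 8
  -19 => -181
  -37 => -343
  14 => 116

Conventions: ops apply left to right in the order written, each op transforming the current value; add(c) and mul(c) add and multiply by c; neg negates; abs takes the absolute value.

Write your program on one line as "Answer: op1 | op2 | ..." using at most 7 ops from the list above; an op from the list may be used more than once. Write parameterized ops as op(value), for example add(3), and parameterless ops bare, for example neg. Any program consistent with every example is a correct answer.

neg | add(2) | mul(9) | add(-3) | add(-5) | neg

Check, running the answer program on each example:
  -14 -> 14 -> 16 -> 144 -> 141 -> 136 -> -136
  2 -> -2 -> 0 -> 0 -> -3 -> -8 -> 8
  -19 -> 19 -> 21 -> 189 -> 186 -> 181 -> -181
  -37 -> 37 -> 39 -> 351 -> 348 -> 343 -> -343
  14 -> -14 -> -12 -> -108 -> -111 -> -116 -> 116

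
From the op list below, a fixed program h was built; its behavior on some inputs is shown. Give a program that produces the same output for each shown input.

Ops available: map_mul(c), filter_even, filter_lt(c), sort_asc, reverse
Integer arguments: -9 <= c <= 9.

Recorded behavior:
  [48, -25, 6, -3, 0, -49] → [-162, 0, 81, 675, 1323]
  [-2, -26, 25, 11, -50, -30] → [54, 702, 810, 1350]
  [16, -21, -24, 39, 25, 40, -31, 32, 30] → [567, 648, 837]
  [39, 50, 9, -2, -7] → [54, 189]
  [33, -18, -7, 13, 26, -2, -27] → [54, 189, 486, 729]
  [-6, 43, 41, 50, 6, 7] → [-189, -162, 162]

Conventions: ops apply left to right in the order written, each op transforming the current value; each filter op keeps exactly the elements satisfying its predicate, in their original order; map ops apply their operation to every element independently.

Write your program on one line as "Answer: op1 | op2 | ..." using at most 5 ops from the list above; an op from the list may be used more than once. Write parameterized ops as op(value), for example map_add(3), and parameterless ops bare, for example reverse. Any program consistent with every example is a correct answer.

filter_lt(8) | map_mul(-3) | reverse | sort_asc | map_mul(9)

Check, running the answer program on each example:
  [48, -25, 6, -3, 0, -49] -> [-25, 6, -3, 0, -49] -> [75, -18, 9, 0, 147] -> [147, 0, 9, -18, 75] -> [-18, 0, 9, 75, 147] -> [-162, 0, 81, 675, 1323]
  [-2, -26, 25, 11, -50, -30] -> [-2, -26, -50, -30] -> [6, 78, 150, 90] -> [90, 150, 78, 6] -> [6, 78, 90, 150] -> [54, 702, 810, 1350]
  [16, -21, -24, 39, 25, 40, -31, 32, 30] -> [-21, -24, -31] -> [63, 72, 93] -> [93, 72, 63] -> [63, 72, 93] -> [567, 648, 837]
  [39, 50, 9, -2, -7] -> [-2, -7] -> [6, 21] -> [21, 6] -> [6, 21] -> [54, 189]
  [33, -18, -7, 13, 26, -2, -27] -> [-18, -7, -2, -27] -> [54, 21, 6, 81] -> [81, 6, 21, 54] -> [6, 21, 54, 81] -> [54, 189, 486, 729]
  [-6, 43, 41, 50, 6, 7] -> [-6, 6, 7] -> [18, -18, -21] -> [-21, -18, 18] -> [-21, -18, 18] -> [-189, -162, 162]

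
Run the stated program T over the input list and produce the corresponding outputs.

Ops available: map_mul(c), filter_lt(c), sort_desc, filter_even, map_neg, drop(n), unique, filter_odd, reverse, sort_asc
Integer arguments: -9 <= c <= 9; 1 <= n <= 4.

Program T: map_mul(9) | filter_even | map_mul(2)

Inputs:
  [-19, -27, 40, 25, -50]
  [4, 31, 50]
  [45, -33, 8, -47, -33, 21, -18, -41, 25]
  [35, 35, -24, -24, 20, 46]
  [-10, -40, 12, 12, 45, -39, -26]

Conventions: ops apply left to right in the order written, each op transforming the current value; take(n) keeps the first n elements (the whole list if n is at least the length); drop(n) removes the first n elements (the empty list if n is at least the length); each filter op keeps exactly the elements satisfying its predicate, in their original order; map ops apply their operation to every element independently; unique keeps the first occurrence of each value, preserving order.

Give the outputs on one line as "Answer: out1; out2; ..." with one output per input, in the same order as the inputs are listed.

Execution, op by op:
  [-19, -27, 40, 25, -50] -> [-171, -243, 360, 225, -450] -> [360, -450] -> [720, -900]
  [4, 31, 50] -> [36, 279, 450] -> [36, 450] -> [72, 900]
  [45, -33, 8, -47, -33, 21, -18, -41, 25] -> [405, -297, 72, -423, -297, 189, -162, -369, 225] -> [72, -162] -> [144, -324]
  [35, 35, -24, -24, 20, 46] -> [315, 315, -216, -216, 180, 414] -> [-216, -216, 180, 414] -> [-432, -432, 360, 828]
  [-10, -40, 12, 12, 45, -39, -26] -> [-90, -360, 108, 108, 405, -351, -234] -> [-90, -360, 108, 108, -234] -> [-180, -720, 216, 216, -468]

[720, -900]; [72, 900]; [144, -324]; [-432, -432, 360, 828]; [-180, -720, 216, 216, -468]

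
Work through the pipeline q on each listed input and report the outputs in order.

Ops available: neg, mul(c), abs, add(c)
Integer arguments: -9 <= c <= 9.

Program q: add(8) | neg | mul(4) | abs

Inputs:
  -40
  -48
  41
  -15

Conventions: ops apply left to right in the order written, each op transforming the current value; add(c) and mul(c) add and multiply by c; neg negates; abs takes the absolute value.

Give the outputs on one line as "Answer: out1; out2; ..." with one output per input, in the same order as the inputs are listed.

Execution, op by op:
  -40 -> -32 -> 32 -> 128 -> 128
  -48 -> -40 -> 40 -> 160 -> 160
  41 -> 49 -> -49 -> -196 -> 196
  -15 -> -7 -> 7 -> 28 -> 28

128; 160; 196; 28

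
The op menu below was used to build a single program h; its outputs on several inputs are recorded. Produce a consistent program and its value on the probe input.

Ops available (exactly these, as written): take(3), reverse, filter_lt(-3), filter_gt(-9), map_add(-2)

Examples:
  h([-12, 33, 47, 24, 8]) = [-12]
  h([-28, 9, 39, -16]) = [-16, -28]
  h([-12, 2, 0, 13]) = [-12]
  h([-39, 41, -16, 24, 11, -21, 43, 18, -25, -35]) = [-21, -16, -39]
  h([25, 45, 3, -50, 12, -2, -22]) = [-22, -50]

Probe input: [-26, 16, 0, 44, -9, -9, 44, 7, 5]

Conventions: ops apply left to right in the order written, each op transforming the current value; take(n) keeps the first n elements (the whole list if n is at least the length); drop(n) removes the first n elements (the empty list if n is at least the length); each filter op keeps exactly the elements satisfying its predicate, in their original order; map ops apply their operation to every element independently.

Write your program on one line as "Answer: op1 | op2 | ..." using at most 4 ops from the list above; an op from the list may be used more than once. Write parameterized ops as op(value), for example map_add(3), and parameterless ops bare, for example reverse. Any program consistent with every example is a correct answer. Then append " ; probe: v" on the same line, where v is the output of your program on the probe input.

filter_lt(-3) | take(3) | reverse ; probe: [-9, -9, -26]

Check, running the answer program on each example:
  [-12, 33, 47, 24, 8] -> [-12] -> [-12] -> [-12]
  [-28, 9, 39, -16] -> [-28, -16] -> [-28, -16] -> [-16, -28]
  [-12, 2, 0, 13] -> [-12] -> [-12] -> [-12]
  [-39, 41, -16, 24, 11, -21, 43, 18, -25, -35] -> [-39, -16, -21, -25, -35] -> [-39, -16, -21] -> [-21, -16, -39]
  [25, 45, 3, -50, 12, -2, -22] -> [-50, -22] -> [-50, -22] -> [-22, -50]
  probe: [-26, 16, 0, 44, -9, -9, 44, 7, 5] -> [-26, -9, -9] -> [-26, -9, -9] -> [-9, -9, -26]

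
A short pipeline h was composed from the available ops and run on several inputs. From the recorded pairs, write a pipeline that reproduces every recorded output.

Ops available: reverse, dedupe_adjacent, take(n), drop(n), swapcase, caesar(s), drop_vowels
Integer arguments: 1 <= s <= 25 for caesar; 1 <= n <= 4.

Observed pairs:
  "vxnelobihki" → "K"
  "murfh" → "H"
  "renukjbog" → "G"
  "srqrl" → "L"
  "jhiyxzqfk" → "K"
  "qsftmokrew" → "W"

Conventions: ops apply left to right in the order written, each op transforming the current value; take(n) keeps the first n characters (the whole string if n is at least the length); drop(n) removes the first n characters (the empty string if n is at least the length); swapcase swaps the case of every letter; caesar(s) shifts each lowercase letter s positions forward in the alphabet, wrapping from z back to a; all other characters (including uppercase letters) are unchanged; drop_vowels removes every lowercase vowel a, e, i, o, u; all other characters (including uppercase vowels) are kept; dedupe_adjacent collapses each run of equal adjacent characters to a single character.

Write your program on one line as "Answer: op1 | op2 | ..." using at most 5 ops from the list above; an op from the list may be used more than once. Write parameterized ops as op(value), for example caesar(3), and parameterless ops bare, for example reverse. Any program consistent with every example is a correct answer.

drop_vowels | swapcase | drop(2) | reverse | take(1)

Check, running the answer program on each example:
  "vxnelobihki" -> "vxnlbhk" -> "VXNLBHK" -> "NLBHK" -> "KHBLN" -> "K"
  "murfh" -> "mrfh" -> "MRFH" -> "FH" -> "HF" -> "H"
  "renukjbog" -> "rnkjbg" -> "RNKJBG" -> "KJBG" -> "GBJK" -> "G"
  "srqrl" -> "srqrl" -> "SRQRL" -> "QRL" -> "LRQ" -> "L"
  "jhiyxzqfk" -> "jhyxzqfk" -> "JHYXZQFK" -> "YXZQFK" -> "KFQZXY" -> "K"
  "qsftmokrew" -> "qsftmkrw" -> "QSFTMKRW" -> "FTMKRW" -> "WRKMTF" -> "W"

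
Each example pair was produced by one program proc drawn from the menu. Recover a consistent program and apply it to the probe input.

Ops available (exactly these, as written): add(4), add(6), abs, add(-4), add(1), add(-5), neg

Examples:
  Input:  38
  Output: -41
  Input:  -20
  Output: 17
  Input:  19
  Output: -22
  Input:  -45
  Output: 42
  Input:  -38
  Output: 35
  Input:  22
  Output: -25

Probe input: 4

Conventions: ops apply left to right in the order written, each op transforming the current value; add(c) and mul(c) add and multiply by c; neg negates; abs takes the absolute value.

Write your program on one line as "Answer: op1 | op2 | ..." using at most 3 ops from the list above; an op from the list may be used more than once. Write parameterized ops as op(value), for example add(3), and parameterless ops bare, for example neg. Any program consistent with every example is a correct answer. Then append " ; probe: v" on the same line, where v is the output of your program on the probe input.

neg | add(1) | add(-4) ; probe: -7

Check, running the answer program on each example:
  38 -> -38 -> -37 -> -41
  -20 -> 20 -> 21 -> 17
  19 -> -19 -> -18 -> -22
  -45 -> 45 -> 46 -> 42
  -38 -> 38 -> 39 -> 35
  22 -> -22 -> -21 -> -25
  probe: 4 -> -4 -> -3 -> -7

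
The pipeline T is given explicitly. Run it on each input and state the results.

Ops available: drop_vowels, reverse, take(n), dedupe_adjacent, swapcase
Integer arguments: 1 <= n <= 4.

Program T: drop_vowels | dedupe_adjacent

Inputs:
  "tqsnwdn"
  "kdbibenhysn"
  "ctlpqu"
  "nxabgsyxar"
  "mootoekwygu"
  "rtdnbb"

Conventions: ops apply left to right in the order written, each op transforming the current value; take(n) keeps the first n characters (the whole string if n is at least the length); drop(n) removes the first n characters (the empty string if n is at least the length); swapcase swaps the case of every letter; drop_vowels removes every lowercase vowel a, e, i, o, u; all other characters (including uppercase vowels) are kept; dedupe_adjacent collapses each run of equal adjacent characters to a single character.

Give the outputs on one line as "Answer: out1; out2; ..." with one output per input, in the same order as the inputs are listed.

"tqsnwdn"; "kdbnhysn"; "ctlpq"; "nxbgsyxr"; "mtkwyg"; "rtdnb"

Execution, op by op:
  "tqsnwdn" -> "tqsnwdn" -> "tqsnwdn"
  "kdbibenhysn" -> "kdbbnhysn" -> "kdbnhysn"
  "ctlpqu" -> "ctlpq" -> "ctlpq"
  "nxabgsyxar" -> "nxbgsyxr" -> "nxbgsyxr"
  "mootoekwygu" -> "mtkwyg" -> "mtkwyg"
  "rtdnbb" -> "rtdnbb" -> "rtdnb"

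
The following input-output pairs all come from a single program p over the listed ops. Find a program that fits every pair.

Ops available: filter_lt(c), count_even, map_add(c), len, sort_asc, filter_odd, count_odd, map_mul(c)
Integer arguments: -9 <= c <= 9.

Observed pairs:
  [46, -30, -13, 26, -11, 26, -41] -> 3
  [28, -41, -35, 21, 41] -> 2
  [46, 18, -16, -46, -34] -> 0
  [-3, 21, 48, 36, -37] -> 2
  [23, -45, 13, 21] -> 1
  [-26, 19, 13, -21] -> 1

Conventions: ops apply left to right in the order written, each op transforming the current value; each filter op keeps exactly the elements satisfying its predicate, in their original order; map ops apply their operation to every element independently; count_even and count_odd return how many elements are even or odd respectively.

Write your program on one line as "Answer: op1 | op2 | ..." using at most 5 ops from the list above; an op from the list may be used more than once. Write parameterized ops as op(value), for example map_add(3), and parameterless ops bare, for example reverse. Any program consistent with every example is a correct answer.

map_add(4) | filter_lt(8) | filter_odd | len

Check, running the answer program on each example:
  [46, -30, -13, 26, -11, 26, -41] -> [50, -26, -9, 30, -7, 30, -37] -> [-26, -9, -7, -37] -> [-9, -7, -37] -> 3
  [28, -41, -35, 21, 41] -> [32, -37, -31, 25, 45] -> [-37, -31] -> [-37, -31] -> 2
  [46, 18, -16, -46, -34] -> [50, 22, -12, -42, -30] -> [-12, -42, -30] -> [] -> 0
  [-3, 21, 48, 36, -37] -> [1, 25, 52, 40, -33] -> [1, -33] -> [1, -33] -> 2
  [23, -45, 13, 21] -> [27, -41, 17, 25] -> [-41] -> [-41] -> 1
  [-26, 19, 13, -21] -> [-22, 23, 17, -17] -> [-22, -17] -> [-17] -> 1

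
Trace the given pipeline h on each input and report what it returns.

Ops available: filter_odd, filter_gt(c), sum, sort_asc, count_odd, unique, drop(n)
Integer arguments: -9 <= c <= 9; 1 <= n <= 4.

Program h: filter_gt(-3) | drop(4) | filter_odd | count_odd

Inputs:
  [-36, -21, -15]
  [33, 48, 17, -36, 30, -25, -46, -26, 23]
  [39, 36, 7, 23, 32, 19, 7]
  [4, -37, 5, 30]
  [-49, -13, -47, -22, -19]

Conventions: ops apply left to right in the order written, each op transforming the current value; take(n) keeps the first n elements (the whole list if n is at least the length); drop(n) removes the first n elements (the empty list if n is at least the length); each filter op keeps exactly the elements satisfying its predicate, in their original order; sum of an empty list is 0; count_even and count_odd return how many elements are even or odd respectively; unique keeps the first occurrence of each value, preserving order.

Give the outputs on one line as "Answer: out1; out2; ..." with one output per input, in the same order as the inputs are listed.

0; 1; 2; 0; 0

Execution, op by op:
  [-36, -21, -15] -> [] -> [] -> [] -> 0
  [33, 48, 17, -36, 30, -25, -46, -26, 23] -> [33, 48, 17, 30, 23] -> [23] -> [23] -> 1
  [39, 36, 7, 23, 32, 19, 7] -> [39, 36, 7, 23, 32, 19, 7] -> [32, 19, 7] -> [19, 7] -> 2
  [4, -37, 5, 30] -> [4, 5, 30] -> [] -> [] -> 0
  [-49, -13, -47, -22, -19] -> [] -> [] -> [] -> 0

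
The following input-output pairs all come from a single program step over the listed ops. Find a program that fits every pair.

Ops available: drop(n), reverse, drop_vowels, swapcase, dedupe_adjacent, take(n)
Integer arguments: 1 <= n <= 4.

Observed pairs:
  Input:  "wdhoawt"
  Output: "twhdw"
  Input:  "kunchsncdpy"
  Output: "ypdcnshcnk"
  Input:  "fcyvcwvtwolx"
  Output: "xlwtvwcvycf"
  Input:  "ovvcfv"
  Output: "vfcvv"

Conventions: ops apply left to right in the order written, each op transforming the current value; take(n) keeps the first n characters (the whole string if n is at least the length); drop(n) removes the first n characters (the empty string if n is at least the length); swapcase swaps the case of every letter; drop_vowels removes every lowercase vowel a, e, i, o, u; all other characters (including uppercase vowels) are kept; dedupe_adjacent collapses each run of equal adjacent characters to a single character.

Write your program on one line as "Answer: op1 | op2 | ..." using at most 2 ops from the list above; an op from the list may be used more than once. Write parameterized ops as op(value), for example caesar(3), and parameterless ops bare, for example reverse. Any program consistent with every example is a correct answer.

drop_vowels | reverse

Check, running the answer program on each example:
  "wdhoawt" -> "wdhwt" -> "twhdw"
  "kunchsncdpy" -> "knchsncdpy" -> "ypdcnshcnk"
  "fcyvcwvtwolx" -> "fcyvcwvtwlx" -> "xlwtvwcvycf"
  "ovvcfv" -> "vvcfv" -> "vfcvv"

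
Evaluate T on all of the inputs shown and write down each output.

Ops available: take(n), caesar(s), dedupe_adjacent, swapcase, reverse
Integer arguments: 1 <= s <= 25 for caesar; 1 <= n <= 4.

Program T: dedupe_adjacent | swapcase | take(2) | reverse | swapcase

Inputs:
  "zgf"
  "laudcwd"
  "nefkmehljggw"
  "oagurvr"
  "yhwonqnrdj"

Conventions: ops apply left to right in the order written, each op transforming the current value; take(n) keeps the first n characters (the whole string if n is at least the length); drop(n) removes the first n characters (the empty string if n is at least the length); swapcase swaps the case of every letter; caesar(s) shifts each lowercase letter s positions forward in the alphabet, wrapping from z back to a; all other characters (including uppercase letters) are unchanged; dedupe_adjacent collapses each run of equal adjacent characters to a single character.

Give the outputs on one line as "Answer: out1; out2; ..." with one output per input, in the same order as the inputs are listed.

Execution, op by op:
  "zgf" -> "zgf" -> "ZGF" -> "ZG" -> "GZ" -> "gz"
  "laudcwd" -> "laudcwd" -> "LAUDCWD" -> "LA" -> "AL" -> "al"
  "nefkmehljggw" -> "nefkmehljgw" -> "NEFKMEHLJGW" -> "NE" -> "EN" -> "en"
  "oagurvr" -> "oagurvr" -> "OAGURVR" -> "OA" -> "AO" -> "ao"
  "yhwonqnrdj" -> "yhwonqnrdj" -> "YHWONQNRDJ" -> "YH" -> "HY" -> "hy"

"gz"; "al"; "en"; "ao"; "hy"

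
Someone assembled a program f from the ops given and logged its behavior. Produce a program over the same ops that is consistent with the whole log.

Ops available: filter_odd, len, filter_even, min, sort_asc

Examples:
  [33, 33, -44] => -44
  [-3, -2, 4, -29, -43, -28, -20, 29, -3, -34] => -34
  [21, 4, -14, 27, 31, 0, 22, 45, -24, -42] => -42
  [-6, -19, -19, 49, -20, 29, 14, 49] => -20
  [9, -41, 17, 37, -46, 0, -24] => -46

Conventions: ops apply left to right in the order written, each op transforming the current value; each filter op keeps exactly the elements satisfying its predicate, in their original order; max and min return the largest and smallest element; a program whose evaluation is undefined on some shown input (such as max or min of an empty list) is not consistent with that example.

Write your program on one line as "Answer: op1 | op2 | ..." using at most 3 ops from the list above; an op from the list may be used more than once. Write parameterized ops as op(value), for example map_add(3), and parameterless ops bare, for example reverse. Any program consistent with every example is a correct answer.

filter_even | sort_asc | min

Check, running the answer program on each example:
  [33, 33, -44] -> [-44] -> [-44] -> -44
  [-3, -2, 4, -29, -43, -28, -20, 29, -3, -34] -> [-2, 4, -28, -20, -34] -> [-34, -28, -20, -2, 4] -> -34
  [21, 4, -14, 27, 31, 0, 22, 45, -24, -42] -> [4, -14, 0, 22, -24, -42] -> [-42, -24, -14, 0, 4, 22] -> -42
  [-6, -19, -19, 49, -20, 29, 14, 49] -> [-6, -20, 14] -> [-20, -6, 14] -> -20
  [9, -41, 17, 37, -46, 0, -24] -> [-46, 0, -24] -> [-46, -24, 0] -> -46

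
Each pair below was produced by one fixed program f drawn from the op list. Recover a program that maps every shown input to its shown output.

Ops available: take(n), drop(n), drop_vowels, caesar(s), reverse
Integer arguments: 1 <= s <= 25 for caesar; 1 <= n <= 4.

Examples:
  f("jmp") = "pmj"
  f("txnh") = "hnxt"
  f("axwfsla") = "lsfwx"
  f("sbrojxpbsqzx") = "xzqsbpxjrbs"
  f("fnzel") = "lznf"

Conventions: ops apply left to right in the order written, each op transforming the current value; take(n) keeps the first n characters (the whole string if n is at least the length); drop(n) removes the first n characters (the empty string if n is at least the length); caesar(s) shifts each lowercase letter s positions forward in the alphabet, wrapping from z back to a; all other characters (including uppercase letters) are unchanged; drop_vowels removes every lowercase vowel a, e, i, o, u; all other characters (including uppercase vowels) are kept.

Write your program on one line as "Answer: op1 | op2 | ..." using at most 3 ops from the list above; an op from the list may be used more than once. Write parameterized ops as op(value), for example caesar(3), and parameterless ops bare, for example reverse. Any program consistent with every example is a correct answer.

drop_vowels | reverse

Check, running the answer program on each example:
  "jmp" -> "jmp" -> "pmj"
  "txnh" -> "txnh" -> "hnxt"
  "axwfsla" -> "xwfsl" -> "lsfwx"
  "sbrojxpbsqzx" -> "sbrjxpbsqzx" -> "xzqsbpxjrbs"
  "fnzel" -> "fnzl" -> "lznf"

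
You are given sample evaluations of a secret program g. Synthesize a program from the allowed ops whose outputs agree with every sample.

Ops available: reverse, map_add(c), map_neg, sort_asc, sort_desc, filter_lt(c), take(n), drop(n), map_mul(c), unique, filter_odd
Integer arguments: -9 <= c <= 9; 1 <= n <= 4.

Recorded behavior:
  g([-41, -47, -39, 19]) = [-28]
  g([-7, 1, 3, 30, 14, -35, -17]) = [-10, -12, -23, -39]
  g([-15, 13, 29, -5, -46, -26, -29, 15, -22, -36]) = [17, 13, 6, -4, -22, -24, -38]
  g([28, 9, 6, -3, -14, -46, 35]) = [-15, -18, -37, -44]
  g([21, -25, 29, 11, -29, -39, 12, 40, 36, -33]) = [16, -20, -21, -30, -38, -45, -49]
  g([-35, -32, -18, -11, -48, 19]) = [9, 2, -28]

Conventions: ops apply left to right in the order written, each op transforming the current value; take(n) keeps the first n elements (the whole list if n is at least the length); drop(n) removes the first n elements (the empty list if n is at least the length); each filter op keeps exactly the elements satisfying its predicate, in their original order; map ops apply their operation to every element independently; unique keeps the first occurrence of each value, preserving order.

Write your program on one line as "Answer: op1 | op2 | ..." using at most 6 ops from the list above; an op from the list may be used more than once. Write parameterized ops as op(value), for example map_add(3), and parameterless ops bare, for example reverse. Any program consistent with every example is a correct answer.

sort_desc | map_add(9) | map_neg | sort_desc | drop(3)

Check, running the answer program on each example:
  [-41, -47, -39, 19] -> [19, -39, -41, -47] -> [28, -30, -32, -38] -> [-28, 30, 32, 38] -> [38, 32, 30, -28] -> [-28]
  [-7, 1, 3, 30, 14, -35, -17] -> [30, 14, 3, 1, -7, -17, -35] -> [39, 23, 12, 10, 2, -8, -26] -> [-39, -23, -12, -10, -2, 8, 26] -> [26, 8, -2, -10, -12, -23, -39] -> [-10, -12, -23, -39]
  [-15, 13, 29, -5, -46, -26, -29, 15, -22, -36] -> [29, 15, 13, -5, -15, -22, -26, -29, -36, -46] -> [38, 24, 22, 4, -6, -13, -17, -20, -27, -37] -> [-38, -24, -22, -4, 6, 13, 17, 20, 27, 37] -> [37, 27, 20, 17, 13, 6, -4, -22, -24, -38] -> [17, 13, 6, -4, -22, -24, -38]
  [28, 9, 6, -3, -14, -46, 35] -> [35, 28, 9, 6, -3, -14, -46] -> [44, 37, 18, 15, 6, -5, -37] -> [-44, -37, -18, -15, -6, 5, 37] -> [37, 5, -6, -15, -18, -37, -44] -> [-15, -18, -37, -44]
  [21, -25, 29, 11, -29, -39, 12, 40, 36, -33] -> [40, 36, 29, 21, 12, 11, -25, -29, -33, -39] -> [49, 45, 38, 30, 21, 20, -16, -20, -24, -30] -> [-49, -45, -38, -30, -21, -20, 16, 20, 24, 30] -> [30, 24, 20, 16, -20, -21, -30, -38, -45, -49] -> [16, -20, -21, -30, -38, -45, -49]
  [-35, -32, -18, -11, -48, 19] -> [19, -11, -18, -32, -35, -48] -> [28, -2, -9, -23, -26, -39] -> [-28, 2, 9, 23, 26, 39] -> [39, 26, 23, 9, 2, -28] -> [9, 2, -28]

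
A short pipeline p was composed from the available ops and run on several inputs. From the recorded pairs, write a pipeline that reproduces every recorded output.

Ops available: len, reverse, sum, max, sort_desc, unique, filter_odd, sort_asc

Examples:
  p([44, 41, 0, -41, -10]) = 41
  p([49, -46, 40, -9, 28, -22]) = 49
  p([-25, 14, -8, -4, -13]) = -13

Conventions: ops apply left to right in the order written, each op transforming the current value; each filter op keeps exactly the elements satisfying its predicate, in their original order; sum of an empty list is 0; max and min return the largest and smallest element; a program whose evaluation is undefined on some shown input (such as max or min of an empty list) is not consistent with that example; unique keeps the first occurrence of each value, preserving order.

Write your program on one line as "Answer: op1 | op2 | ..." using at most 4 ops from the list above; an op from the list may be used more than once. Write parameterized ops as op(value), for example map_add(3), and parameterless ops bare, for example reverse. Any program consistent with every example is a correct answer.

filter_odd | sort_asc | max

Check, running the answer program on each example:
  [44, 41, 0, -41, -10] -> [41, -41] -> [-41, 41] -> 41
  [49, -46, 40, -9, 28, -22] -> [49, -9] -> [-9, 49] -> 49
  [-25, 14, -8, -4, -13] -> [-25, -13] -> [-25, -13] -> -13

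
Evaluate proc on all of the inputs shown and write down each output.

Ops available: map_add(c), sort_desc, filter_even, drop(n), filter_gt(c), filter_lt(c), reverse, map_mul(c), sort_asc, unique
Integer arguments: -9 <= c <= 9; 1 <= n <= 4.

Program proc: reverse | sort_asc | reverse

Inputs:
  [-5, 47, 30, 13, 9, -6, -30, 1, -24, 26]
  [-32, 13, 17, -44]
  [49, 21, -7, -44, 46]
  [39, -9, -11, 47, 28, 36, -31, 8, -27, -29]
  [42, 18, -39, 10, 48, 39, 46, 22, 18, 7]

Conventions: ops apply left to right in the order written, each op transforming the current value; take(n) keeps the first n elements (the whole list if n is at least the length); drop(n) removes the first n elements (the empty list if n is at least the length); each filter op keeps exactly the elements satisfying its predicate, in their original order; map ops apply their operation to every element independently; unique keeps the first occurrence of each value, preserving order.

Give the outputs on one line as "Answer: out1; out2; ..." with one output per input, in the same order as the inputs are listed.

Execution, op by op:
  [-5, 47, 30, 13, 9, -6, -30, 1, -24, 26] -> [26, -24, 1, -30, -6, 9, 13, 30, 47, -5] -> [-30, -24, -6, -5, 1, 9, 13, 26, 30, 47] -> [47, 30, 26, 13, 9, 1, -5, -6, -24, -30]
  [-32, 13, 17, -44] -> [-44, 17, 13, -32] -> [-44, -32, 13, 17] -> [17, 13, -32, -44]
  [49, 21, -7, -44, 46] -> [46, -44, -7, 21, 49] -> [-44, -7, 21, 46, 49] -> [49, 46, 21, -7, -44]
  [39, -9, -11, 47, 28, 36, -31, 8, -27, -29] -> [-29, -27, 8, -31, 36, 28, 47, -11, -9, 39] -> [-31, -29, -27, -11, -9, 8, 28, 36, 39, 47] -> [47, 39, 36, 28, 8, -9, -11, -27, -29, -31]
  [42, 18, -39, 10, 48, 39, 46, 22, 18, 7] -> [7, 18, 22, 46, 39, 48, 10, -39, 18, 42] -> [-39, 7, 10, 18, 18, 22, 39, 42, 46, 48] -> [48, 46, 42, 39, 22, 18, 18, 10, 7, -39]

[47, 30, 26, 13, 9, 1, -5, -6, -24, -30]; [17, 13, -32, -44]; [49, 46, 21, -7, -44]; [47, 39, 36, 28, 8, -9, -11, -27, -29, -31]; [48, 46, 42, 39, 22, 18, 18, 10, 7, -39]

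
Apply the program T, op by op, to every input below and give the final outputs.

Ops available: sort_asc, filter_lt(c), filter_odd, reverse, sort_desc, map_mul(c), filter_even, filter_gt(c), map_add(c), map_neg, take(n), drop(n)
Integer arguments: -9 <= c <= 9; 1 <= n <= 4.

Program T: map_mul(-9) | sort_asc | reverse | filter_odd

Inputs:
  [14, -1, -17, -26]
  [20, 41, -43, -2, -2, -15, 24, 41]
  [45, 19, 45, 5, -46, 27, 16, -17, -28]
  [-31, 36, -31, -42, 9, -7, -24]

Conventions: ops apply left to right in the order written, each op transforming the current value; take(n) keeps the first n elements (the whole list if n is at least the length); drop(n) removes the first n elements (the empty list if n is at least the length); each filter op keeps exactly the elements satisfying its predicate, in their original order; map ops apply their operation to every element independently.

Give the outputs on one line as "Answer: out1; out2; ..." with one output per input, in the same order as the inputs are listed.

[153, 9]; [387, 135, -369, -369]; [153, -45, -171, -243, -405, -405]; [279, 279, 63, -81]

Execution, op by op:
  [14, -1, -17, -26] -> [-126, 9, 153, 234] -> [-126, 9, 153, 234] -> [234, 153, 9, -126] -> [153, 9]
  [20, 41, -43, -2, -2, -15, 24, 41] -> [-180, -369, 387, 18, 18, 135, -216, -369] -> [-369, -369, -216, -180, 18, 18, 135, 387] -> [387, 135, 18, 18, -180, -216, -369, -369] -> [387, 135, -369, -369]
  [45, 19, 45, 5, -46, 27, 16, -17, -28] -> [-405, -171, -405, -45, 414, -243, -144, 153, 252] -> [-405, -405, -243, -171, -144, -45, 153, 252, 414] -> [414, 252, 153, -45, -144, -171, -243, -405, -405] -> [153, -45, -171, -243, -405, -405]
  [-31, 36, -31, -42, 9, -7, -24] -> [279, -324, 279, 378, -81, 63, 216] -> [-324, -81, 63, 216, 279, 279, 378] -> [378, 279, 279, 216, 63, -81, -324] -> [279, 279, 63, -81]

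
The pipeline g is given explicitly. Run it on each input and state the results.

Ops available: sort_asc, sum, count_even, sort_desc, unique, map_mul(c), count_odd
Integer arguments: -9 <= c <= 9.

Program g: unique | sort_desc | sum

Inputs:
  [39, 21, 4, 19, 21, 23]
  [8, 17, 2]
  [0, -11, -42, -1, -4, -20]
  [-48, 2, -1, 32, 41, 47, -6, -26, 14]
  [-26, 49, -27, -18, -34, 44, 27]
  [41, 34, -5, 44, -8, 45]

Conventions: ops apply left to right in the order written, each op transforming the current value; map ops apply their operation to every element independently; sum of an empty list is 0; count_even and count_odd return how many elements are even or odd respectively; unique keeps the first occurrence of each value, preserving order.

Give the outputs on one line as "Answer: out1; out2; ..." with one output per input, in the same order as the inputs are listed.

106; 27; -78; 55; 15; 151

Execution, op by op:
  [39, 21, 4, 19, 21, 23] -> [39, 21, 4, 19, 23] -> [39, 23, 21, 19, 4] -> 106
  [8, 17, 2] -> [8, 17, 2] -> [17, 8, 2] -> 27
  [0, -11, -42, -1, -4, -20] -> [0, -11, -42, -1, -4, -20] -> [0, -1, -4, -11, -20, -42] -> -78
  [-48, 2, -1, 32, 41, 47, -6, -26, 14] -> [-48, 2, -1, 32, 41, 47, -6, -26, 14] -> [47, 41, 32, 14, 2, -1, -6, -26, -48] -> 55
  [-26, 49, -27, -18, -34, 44, 27] -> [-26, 49, -27, -18, -34, 44, 27] -> [49, 44, 27, -18, -26, -27, -34] -> 15
  [41, 34, -5, 44, -8, 45] -> [41, 34, -5, 44, -8, 45] -> [45, 44, 41, 34, -5, -8] -> 151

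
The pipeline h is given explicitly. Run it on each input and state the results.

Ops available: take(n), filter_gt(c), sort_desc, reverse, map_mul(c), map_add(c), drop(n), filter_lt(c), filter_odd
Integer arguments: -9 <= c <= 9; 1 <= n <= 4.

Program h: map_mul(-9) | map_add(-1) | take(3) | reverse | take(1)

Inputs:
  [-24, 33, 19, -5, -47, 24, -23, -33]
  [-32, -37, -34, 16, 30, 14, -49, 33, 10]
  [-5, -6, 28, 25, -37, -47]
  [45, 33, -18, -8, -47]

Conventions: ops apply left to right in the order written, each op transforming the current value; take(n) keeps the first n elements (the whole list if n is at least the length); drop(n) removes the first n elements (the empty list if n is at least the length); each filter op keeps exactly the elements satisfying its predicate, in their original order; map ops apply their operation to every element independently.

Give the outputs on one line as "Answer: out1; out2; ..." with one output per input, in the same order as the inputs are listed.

Execution, op by op:
  [-24, 33, 19, -5, -47, 24, -23, -33] -> [216, -297, -171, 45, 423, -216, 207, 297] -> [215, -298, -172, 44, 422, -217, 206, 296] -> [215, -298, -172] -> [-172, -298, 215] -> [-172]
  [-32, -37, -34, 16, 30, 14, -49, 33, 10] -> [288, 333, 306, -144, -270, -126, 441, -297, -90] -> [287, 332, 305, -145, -271, -127, 440, -298, -91] -> [287, 332, 305] -> [305, 332, 287] -> [305]
  [-5, -6, 28, 25, -37, -47] -> [45, 54, -252, -225, 333, 423] -> [44, 53, -253, -226, 332, 422] -> [44, 53, -253] -> [-253, 53, 44] -> [-253]
  [45, 33, -18, -8, -47] -> [-405, -297, 162, 72, 423] -> [-406, -298, 161, 71, 422] -> [-406, -298, 161] -> [161, -298, -406] -> [161]

[-172]; [305]; [-253]; [161]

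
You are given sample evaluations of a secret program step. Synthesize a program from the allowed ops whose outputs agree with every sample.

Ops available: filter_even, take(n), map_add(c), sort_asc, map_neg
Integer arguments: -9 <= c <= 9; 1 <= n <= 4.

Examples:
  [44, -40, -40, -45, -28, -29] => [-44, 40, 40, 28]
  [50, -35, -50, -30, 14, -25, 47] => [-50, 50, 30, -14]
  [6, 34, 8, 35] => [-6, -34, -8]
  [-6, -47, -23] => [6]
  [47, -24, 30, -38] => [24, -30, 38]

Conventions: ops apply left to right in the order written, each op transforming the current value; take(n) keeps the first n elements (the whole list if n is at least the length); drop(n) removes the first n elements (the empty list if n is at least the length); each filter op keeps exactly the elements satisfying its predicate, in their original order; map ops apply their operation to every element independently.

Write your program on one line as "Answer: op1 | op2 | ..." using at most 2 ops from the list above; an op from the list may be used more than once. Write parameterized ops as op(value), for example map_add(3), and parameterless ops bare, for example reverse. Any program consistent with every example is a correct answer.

map_neg | filter_even

Check, running the answer program on each example:
  [44, -40, -40, -45, -28, -29] -> [-44, 40, 40, 45, 28, 29] -> [-44, 40, 40, 28]
  [50, -35, -50, -30, 14, -25, 47] -> [-50, 35, 50, 30, -14, 25, -47] -> [-50, 50, 30, -14]
  [6, 34, 8, 35] -> [-6, -34, -8, -35] -> [-6, -34, -8]
  [-6, -47, -23] -> [6, 47, 23] -> [6]
  [47, -24, 30, -38] -> [-47, 24, -30, 38] -> [24, -30, 38]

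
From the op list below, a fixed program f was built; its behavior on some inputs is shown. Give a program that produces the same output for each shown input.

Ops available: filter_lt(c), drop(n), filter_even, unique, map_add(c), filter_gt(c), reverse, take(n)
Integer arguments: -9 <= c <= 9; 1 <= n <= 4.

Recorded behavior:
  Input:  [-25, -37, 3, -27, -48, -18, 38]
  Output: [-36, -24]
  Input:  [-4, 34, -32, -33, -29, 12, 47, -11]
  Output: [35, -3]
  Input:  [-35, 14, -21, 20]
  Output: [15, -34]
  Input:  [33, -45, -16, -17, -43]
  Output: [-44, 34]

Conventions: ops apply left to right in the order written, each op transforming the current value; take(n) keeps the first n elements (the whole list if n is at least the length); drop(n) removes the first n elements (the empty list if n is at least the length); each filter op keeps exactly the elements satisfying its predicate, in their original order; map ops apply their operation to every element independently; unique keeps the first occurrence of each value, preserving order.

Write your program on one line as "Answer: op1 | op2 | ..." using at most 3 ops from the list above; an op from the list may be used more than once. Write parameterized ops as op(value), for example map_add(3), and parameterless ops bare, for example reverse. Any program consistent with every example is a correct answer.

take(2) | reverse | map_add(1)

Check, running the answer program on each example:
  [-25, -37, 3, -27, -48, -18, 38] -> [-25, -37] -> [-37, -25] -> [-36, -24]
  [-4, 34, -32, -33, -29, 12, 47, -11] -> [-4, 34] -> [34, -4] -> [35, -3]
  [-35, 14, -21, 20] -> [-35, 14] -> [14, -35] -> [15, -34]
  [33, -45, -16, -17, -43] -> [33, -45] -> [-45, 33] -> [-44, 34]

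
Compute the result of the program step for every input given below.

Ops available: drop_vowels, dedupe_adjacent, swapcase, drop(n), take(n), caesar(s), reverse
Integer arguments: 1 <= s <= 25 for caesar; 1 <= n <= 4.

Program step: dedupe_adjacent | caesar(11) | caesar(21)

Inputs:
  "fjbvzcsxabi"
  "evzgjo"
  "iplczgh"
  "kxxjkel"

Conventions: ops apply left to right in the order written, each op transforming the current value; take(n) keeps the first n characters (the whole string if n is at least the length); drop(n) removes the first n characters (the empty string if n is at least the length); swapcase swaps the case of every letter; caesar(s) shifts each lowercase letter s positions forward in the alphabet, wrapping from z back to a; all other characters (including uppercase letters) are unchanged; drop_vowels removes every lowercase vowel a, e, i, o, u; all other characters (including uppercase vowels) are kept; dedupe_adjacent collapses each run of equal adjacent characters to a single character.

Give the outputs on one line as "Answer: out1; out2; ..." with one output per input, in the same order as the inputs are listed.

"lphbfiydgho"; "kbfmpu"; "ovrifmn"; "qdpqkr"

Execution, op by op:
  "fjbvzcsxabi" -> "fjbvzcsxabi" -> "qumgkndilmt" -> "lphbfiydgho"
  "evzgjo" -> "evzgjo" -> "pgkruz" -> "kbfmpu"
  "iplczgh" -> "iplczgh" -> "tawnkrs" -> "ovrifmn"
  "kxxjkel" -> "kxjkel" -> "viuvpw" -> "qdpqkr"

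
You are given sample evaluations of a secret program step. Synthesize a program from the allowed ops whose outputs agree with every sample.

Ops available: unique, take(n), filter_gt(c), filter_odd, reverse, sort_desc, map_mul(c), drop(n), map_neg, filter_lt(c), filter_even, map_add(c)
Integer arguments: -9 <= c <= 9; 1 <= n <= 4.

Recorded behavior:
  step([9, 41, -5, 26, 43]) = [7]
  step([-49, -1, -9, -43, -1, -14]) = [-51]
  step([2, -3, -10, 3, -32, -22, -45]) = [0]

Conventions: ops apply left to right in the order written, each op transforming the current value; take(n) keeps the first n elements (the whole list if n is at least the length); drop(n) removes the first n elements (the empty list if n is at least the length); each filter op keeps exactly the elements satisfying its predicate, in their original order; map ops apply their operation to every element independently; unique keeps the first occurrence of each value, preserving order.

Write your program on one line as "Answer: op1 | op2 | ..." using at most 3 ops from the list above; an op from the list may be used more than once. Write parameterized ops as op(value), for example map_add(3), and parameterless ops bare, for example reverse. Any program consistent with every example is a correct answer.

take(1) | map_add(-2)

Check, running the answer program on each example:
  [9, 41, -5, 26, 43] -> [9] -> [7]
  [-49, -1, -9, -43, -1, -14] -> [-49] -> [-51]
  [2, -3, -10, 3, -32, -22, -45] -> [2] -> [0]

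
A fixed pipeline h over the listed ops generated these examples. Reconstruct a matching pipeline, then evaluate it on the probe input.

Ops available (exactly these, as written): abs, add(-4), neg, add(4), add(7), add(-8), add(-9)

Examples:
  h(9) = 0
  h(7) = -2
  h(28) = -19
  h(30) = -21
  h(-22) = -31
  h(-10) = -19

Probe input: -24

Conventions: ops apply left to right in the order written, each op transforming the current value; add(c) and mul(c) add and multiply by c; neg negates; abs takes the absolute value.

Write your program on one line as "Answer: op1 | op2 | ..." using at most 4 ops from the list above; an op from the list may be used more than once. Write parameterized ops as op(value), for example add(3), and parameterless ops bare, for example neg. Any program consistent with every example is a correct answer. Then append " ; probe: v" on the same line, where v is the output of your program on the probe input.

add(-9) | abs | neg ; probe: -33

Check, running the answer program on each example:
  9 -> 0 -> 0 -> 0
  7 -> -2 -> 2 -> -2
  28 -> 19 -> 19 -> -19
  30 -> 21 -> 21 -> -21
  -22 -> -31 -> 31 -> -31
  -10 -> -19 -> 19 -> -19
  probe: -24 -> -33 -> 33 -> -33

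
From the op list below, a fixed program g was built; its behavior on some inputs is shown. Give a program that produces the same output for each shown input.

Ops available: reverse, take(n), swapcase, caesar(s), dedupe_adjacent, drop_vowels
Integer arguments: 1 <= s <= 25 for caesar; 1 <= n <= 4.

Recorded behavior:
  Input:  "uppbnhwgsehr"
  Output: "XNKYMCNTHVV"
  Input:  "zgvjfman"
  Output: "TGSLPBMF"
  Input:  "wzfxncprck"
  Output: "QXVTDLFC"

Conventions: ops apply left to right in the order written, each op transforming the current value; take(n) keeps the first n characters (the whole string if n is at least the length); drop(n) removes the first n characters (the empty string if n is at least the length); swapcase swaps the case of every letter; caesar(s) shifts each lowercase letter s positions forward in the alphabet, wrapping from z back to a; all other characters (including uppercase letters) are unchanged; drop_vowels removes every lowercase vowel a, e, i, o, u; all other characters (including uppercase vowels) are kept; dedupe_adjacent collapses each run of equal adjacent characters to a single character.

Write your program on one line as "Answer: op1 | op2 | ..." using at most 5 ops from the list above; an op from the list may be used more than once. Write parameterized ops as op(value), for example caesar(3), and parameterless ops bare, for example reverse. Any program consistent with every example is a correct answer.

caesar(6) | drop_vowels | reverse | swapcase

Check, running the answer program on each example:
  "uppbnhwgsehr" -> "avvhtncmyknx" -> "vvhtncmyknx" -> "xnkymcnthvv" -> "XNKYMCNTHVV"
  "zgvjfman" -> "fmbplsgt" -> "fmbplsgt" -> "tgslpbmf" -> "TGSLPBMF"
  "wzfxncprck" -> "cfldtivxiq" -> "cfldtvxq" -> "qxvtdlfc" -> "QXVTDLFC"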